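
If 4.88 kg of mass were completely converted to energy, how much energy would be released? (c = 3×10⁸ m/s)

Using E = mc²:
c² = (3×10⁸)² = 9×10¹⁶ m²/s²
E = 4.88 × 9×10¹⁶ = 4.392×10¹⁷ J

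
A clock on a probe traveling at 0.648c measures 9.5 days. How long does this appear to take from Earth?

Proper time Δt₀ = 9.5 days
γ = 1/√(1 - 0.648²) = 1.313
Δt = γΔt₀ = 1.313 × 9.5 = 12.47 days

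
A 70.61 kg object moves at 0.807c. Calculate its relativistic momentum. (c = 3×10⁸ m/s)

γ = 1/√(1 - 0.807²) = 1.6933
v = 0.807 × 3×10⁸ = 2.421×10⁸ m/s
p = γmv = 1.6933 × 70.61 × 2.421×10⁸ = 2.895×10¹⁰ kg·m/s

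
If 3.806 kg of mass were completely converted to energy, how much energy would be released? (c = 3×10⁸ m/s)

Using E = mc²:
c² = (3×10⁸)² = 9×10¹⁶ m²/s²
E = 3.806 × 9×10¹⁶ = 3.425×10¹⁷ J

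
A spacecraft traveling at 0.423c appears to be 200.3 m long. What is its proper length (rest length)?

Contracted length L = 200.3 m
γ = 1/√(1 - 0.423²) = 1.104
L₀ = γL = 1.104 × 200.3 = 221.1 m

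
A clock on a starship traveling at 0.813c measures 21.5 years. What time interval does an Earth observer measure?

Proper time Δt₀ = 21.5 years
γ = 1/√(1 - 0.813²) = 1.717
Δt = γΔt₀ = 1.717 × 21.5 = 36.92 years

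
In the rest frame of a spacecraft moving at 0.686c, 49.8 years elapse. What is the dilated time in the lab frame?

Proper time Δt₀ = 49.8 years
γ = 1/√(1 - 0.686²) = 1.37438
Δt = γΔt₀ = 1.37438 × 49.8 = 68.44 years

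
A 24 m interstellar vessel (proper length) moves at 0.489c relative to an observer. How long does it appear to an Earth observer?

Proper length L₀ = 24 m
γ = 1/√(1 - 0.489²) = 1.14642
L = L₀/γ = 24/1.14642 = 20.93 m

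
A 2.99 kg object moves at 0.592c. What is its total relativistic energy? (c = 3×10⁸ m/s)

γ = 1/√(1 - 0.592²) = 1.2408
mc² = 2.99 × (3×10⁸)² = 2.691×10¹⁷ J
E = γmc² = 1.2408 × 2.691×10¹⁷ = 3.339×10¹⁷ J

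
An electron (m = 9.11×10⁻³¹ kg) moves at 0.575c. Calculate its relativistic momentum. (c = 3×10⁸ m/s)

γ = 1/√(1 - 0.575²) = 1.2223
v = 0.575 × 3×10⁸ = 1.725×10⁸ m/s
p = γmv = 1.2223 × 9.11×10⁻³¹ × 1.725×10⁸ = 1.921×10⁻²² kg·m/s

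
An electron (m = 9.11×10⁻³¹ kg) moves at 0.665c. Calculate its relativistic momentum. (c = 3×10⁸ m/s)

γ = 1/√(1 - 0.665²) = 1.339
v = 0.665 × 3×10⁸ = 1.995×10⁸ m/s
p = γmv = 1.339 × 9.11×10⁻³¹ × 1.995×10⁸ = 2.434×10⁻²² kg·m/s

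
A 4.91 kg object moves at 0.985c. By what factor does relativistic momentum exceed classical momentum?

p_rel = γmv, p_class = mv
Ratio = γ = 1/√(1 - 0.985²) = 5.795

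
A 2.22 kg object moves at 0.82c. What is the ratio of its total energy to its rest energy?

E = γmc², E₀ = mc²
E/E₀ = γ = 1/√(1 - 0.82²) = 1.747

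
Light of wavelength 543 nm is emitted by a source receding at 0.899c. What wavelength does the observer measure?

β = 0.899
Wavelength Doppler factor = √(1.899/0.101) = √(18.802) = 4.3361
λ_obs = 543 × 4.3361 = 2355 nm (redshift)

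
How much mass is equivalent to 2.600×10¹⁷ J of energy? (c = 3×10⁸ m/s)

From E = mc², we get m = E/c²
c² = (3×10⁸)² = 9×10¹⁶ m²/s²
m = 2.600×10¹⁷ / 9×10¹⁶ = 2.889 kg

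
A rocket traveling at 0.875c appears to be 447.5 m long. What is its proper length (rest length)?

Contracted length L = 447.5 m
γ = 1/√(1 - 0.875²) = 2.0656
L₀ = γL = 2.0656 × 447.5 = 924.4 m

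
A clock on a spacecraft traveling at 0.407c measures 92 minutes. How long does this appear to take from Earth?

Proper time Δt₀ = 92 minutes
γ = 1/√(1 - 0.407²) = 1.095
Δt = γΔt₀ = 1.095 × 92 = 100.7 minutes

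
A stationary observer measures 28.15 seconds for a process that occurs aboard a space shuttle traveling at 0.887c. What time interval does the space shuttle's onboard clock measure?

Dilated time Δt = 28.15 seconds
γ = 1/√(1 - 0.887²) = 2.166
Δt₀ = Δt/γ = 28.15/2.166 = 13.00 seconds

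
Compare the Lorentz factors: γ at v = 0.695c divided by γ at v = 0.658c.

γ₁ = 1/√(1 - 0.695²) = 1.391
γ₂ = 1/√(1 - 0.658²) = 1.328
γ₁/γ₂ = 1.391/1.328 = 1.047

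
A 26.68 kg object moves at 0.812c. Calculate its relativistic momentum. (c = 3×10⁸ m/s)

γ = 1/√(1 - 0.812²) = 1.7133
v = 0.812 × 3×10⁸ = 2.436×10⁸ m/s
p = γmv = 1.7133 × 26.68 × 2.436×10⁸ = 1.114×10¹⁰ kg·m/s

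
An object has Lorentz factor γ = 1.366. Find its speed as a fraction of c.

From γ = 1/√(1 - v²/c²):
1/γ² = 1/1.366² = 0.5359
v²/c² = 1 - 0.5359 = 0.4641
v/c = √(0.4641) = 0.6812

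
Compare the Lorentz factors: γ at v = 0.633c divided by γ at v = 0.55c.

γ₁ = 1/√(1 - 0.633²) = 1.292
γ₂ = 1/√(1 - 0.55²) = 1.197
γ₁/γ₂ = 1.292/1.197 = 1.079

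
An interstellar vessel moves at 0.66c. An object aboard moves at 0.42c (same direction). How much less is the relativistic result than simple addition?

Classical: u' + v = 0.42 + 0.66 = 1.08c
Relativistic: u = (0.42 + 0.66)/(1 + 0.2772) = 1.08/1.2772 = 0.8456c
Difference: 1.08 - 0.8456 = 0.2344c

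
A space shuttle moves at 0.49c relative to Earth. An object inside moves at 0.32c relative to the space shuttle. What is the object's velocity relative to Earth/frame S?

u = (u' + v)/(1 + u'v/c²)
Numerator: 0.32 + 0.49 = 0.81
Denominator: 1 + 0.1568 = 1.1568
u = 0.81/1.1568 = 0.7002c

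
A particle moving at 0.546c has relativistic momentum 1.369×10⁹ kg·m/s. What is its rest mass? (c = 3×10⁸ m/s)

γ = 1/√(1 - 0.546²) = 1.1936
v = 0.546 × 3×10⁸ = 1.638×10⁸ m/s
m = p/(γv) = 1.369×10⁹/(1.1936 × 1.638×10⁸) = 7.002 kg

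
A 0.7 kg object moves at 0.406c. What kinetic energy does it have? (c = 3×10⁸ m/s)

γ = 1/√(1 - 0.406²) = 1.09424
γ - 1 = 0.09424
KE = (γ-1)mc² = 0.09424 × 0.7 × (3×10⁸)² = 5.937×10¹⁵ J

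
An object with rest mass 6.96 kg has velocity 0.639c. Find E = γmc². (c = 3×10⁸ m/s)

γ = 1/√(1 - 0.639²) = 1.300
mc² = 6.96 × (3×10⁸)² = 6.264×10¹⁷ J
E = γmc² = 1.300 × 6.264×10¹⁷ = 8.143×10¹⁷ J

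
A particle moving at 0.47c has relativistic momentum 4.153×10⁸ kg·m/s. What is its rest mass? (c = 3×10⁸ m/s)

γ = 1/√(1 - 0.47²) = 1.133
v = 0.47 × 3×10⁸ = 1.410×10⁸ m/s
m = p/(γv) = 4.153×10⁸/(1.133 × 1.410×10⁸) = 2.600 kg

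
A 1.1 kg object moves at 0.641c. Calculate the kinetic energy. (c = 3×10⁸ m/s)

γ = 1/√(1 - 0.641²) = 1.30286
γ - 1 = 0.30286
KE = (γ-1)mc² = 0.30286 × 1.1 × (3×10⁸)² = 2.998×10¹⁶ J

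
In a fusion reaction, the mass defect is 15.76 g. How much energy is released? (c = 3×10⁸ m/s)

Convert mass defect: Δm = 15.76 g = 0.01576 kg
E = Δm·c² = 0.01576 × (3×10⁸)²
= 0.01576 × 9×10¹⁶ = 1.418×10¹⁵ J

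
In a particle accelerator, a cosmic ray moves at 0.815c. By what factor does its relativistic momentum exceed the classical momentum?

p_rel = γmv, p_class = mv
Ratio = γ = 1/√(1 - 0.815²)
= 1/√(0.335775) = 1.726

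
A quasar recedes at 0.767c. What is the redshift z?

β = 0.767
(1+β)/(1-β) = 1.767/0.233 = 7.584
√(7.584) = 2.754
z = 2.754 - 1 = 1.754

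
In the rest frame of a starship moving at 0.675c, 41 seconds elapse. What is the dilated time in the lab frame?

Proper time Δt₀ = 41 seconds
γ = 1/√(1 - 0.675²) = 1.3553
Δt = γΔt₀ = 1.3553 × 41 = 55.57 seconds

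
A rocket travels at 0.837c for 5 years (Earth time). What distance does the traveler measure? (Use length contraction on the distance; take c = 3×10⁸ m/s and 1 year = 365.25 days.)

Earth distance: d = v × t = 0.837c × 5 yr = 3.9621×10¹⁶ m
γ = 1.8275
d' = d/γ = 3.9621×10¹⁶/1.8275 = 2.168×10¹⁶ m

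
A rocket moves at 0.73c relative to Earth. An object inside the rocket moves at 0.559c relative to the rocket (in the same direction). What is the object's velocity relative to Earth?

u = (u' + v)/(1 + u'v/c²)
Numerator: 0.559 + 0.73 = 1.289
Denominator: 1 + 0.40807 = 1.40807
u = 1.289/1.40807 = 0.9154c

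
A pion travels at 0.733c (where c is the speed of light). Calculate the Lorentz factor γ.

v/c = 0.733, so (v/c)² = 0.537289
1 - (v/c)² = 0.462711
γ = 1/√(0.462711) = 1.470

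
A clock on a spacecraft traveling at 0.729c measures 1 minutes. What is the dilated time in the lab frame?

Proper time Δt₀ = 1 minutes
γ = 1/√(1 - 0.729²) = 1.461
Δt = γΔt₀ = 1.461 × 1 = 1.461 minutes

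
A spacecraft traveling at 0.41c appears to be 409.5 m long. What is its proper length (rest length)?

Contracted length L = 409.5 m
γ = 1/√(1 - 0.41²) = 1.0964
L₀ = γL = 1.0964 × 409.5 = 449.0 m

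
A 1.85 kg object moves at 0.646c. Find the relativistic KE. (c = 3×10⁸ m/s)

γ = 1/√(1 - 0.646²) = 1.310
γ - 1 = 0.3100
KE = (γ-1)mc² = 0.3100 × 1.85 × (3×10⁸)² = 5.162×10¹⁶ J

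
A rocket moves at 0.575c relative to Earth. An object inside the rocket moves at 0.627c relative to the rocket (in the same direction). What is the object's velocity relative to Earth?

u = (u' + v)/(1 + u'v/c²)
Numerator: 0.627 + 0.575 = 1.202
Denominator: 1 + 0.360525 = 1.360525
u = 1.202/1.360525 = 0.8835c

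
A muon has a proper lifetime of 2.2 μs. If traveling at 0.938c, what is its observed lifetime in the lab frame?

Proper lifetime τ₀ = 2.2 μs
γ = 1/√(1 - 0.938²) = 2.885
τ = γτ₀ = 2.885 × 2.2 μs = 6.347 μs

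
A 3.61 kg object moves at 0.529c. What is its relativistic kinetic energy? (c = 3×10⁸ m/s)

γ = 1/√(1 - 0.529²) = 1.1784
γ - 1 = 0.1784
KE = (γ-1)mc² = 0.1784 × 3.61 × (3×10⁸)² = 5.796×10¹⁶ J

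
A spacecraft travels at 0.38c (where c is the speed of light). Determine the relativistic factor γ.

v/c = 0.38, so (v/c)² = 0.1444
1 - (v/c)² = 0.8556
γ = 1/√(0.8556) = 1.081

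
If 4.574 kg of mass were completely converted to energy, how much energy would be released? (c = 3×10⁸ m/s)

Using E = mc²:
c² = (3×10⁸)² = 9×10¹⁶ m²/s²
E = 4.574 × 9×10¹⁶ = 4.117×10¹⁷ J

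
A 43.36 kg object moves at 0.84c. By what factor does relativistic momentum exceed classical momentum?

p_rel = γmv, p_class = mv
Ratio = γ = 1/√(1 - 0.84²) = 1.843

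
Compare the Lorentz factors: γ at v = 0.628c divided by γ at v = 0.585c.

γ₁ = 1/√(1 - 0.628²) = 1.285
γ₂ = 1/√(1 - 0.585²) = 1.233
γ₁/γ₂ = 1.285/1.233 = 1.042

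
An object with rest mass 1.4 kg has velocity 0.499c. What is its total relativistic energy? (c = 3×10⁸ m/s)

γ = 1/√(1 - 0.499²) = 1.154
mc² = 1.4 × (3×10⁸)² = 1.260×10¹⁷ J
E = γmc² = 1.154 × 1.260×10¹⁷ = 1.454×10¹⁷ J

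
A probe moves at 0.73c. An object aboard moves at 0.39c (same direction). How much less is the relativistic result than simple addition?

Classical: u' + v = 0.39 + 0.73 = 1.12c
Relativistic: u = (0.39 + 0.73)/(1 + 0.2847) = 1.12/1.2847 = 0.8718c
Difference: 1.12 - 0.8718 = 0.2482c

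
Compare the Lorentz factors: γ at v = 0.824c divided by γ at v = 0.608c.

γ₁ = 1/√(1 - 0.824²) = 1.765
γ₂ = 1/√(1 - 0.608²) = 1.260
γ₁/γ₂ = 1.765/1.260 = 1.401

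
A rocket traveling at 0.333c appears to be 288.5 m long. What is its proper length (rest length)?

Contracted length L = 288.5 m
γ = 1/√(1 - 0.333²) = 1.0605
L₀ = γL = 1.0605 × 288.5 = 306.0 m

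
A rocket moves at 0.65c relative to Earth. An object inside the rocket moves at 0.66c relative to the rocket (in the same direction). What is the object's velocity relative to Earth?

u = (u' + v)/(1 + u'v/c²)
Numerator: 0.66 + 0.65 = 1.31
Denominator: 1 + 0.429 = 1.429
u = 1.31/1.429 = 0.9167c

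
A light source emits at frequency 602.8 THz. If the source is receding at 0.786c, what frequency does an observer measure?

β = v/c = 0.786
(1-β)/(1+β) = 0.214/1.786 = 0.11982
Doppler factor = √(0.11982) = 0.3462
f_obs = 602.8 × 0.3462 = 208.7 THz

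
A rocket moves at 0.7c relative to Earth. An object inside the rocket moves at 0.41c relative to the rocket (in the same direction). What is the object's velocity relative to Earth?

u = (u' + v)/(1 + u'v/c²)
Numerator: 0.41 + 0.7 = 1.11
Denominator: 1 + 0.287 = 1.287
u = 1.11/1.287 = 0.8625c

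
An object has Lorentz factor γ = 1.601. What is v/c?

From γ = 1/√(1 - v²/c²):
1/γ² = 1/1.601² = 0.39014
v²/c² = 1 - 0.39014 = 0.60986
v/c = √(0.60986) = 0.7809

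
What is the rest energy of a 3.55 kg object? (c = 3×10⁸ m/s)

c² = (3×10⁸)² = 9.000×10¹⁶ m²/s²
E₀ = mc² = 3.55 × 9.000×10¹⁶ = 3.195×10¹⁷ J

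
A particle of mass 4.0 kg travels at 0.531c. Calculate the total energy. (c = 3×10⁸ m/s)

γ = 1/√(1 - 0.531²) = 1.180
mc² = 4.0 × (3×10⁸)² = 3.600×10¹⁷ J
E = γmc² = 1.180 × 3.600×10¹⁷ = 4.248×10¹⁷ J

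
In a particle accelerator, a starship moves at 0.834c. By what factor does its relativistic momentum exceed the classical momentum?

p_rel = γmv, p_class = mv
Ratio = γ = 1/√(1 - 0.834²)
= 1/√(0.304444) = 1.812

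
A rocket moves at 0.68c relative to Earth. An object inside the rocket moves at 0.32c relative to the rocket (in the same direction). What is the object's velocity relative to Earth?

u = (u' + v)/(1 + u'v/c²)
Numerator: 0.32 + 0.68 = 1
Denominator: 1 + 0.2176 = 1.2176
u = 1/1.2176 = 0.8213c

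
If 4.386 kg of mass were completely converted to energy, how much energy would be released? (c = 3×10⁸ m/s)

Using E = mc²:
c² = (3×10⁸)² = 9×10¹⁶ m²/s²
E = 4.386 × 9×10¹⁶ = 3.947×10¹⁷ J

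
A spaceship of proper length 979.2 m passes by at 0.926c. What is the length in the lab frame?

Proper length L₀ = 979.2 m
γ = 1/√(1 - 0.926²) = 2.6488
L = L₀/γ = 979.2/2.6488 = 369.7 m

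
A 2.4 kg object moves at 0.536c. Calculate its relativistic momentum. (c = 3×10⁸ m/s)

γ = 1/√(1 - 0.536²) = 1.1845
v = 0.536 × 3×10⁸ = 1.608×10⁸ m/s
p = γmv = 1.1845 × 2.4 × 1.608×10⁸ = 4.571×10⁸ kg·m/s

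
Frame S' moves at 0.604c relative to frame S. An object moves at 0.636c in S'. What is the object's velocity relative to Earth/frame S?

u = (u' + v)/(1 + u'v/c²)
Numerator: 0.636 + 0.604 = 1.24
Denominator: 1 + 0.384144 = 1.384144
u = 1.24/1.384144 = 0.8959c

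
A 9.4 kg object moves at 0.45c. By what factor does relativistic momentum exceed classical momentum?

p_rel = γmv, p_class = mv
Ratio = γ = 1/√(1 - 0.45²) = 1.120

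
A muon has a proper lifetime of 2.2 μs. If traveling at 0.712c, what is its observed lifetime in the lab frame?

Proper lifetime τ₀ = 2.2 μs
γ = 1/√(1 - 0.712²) = 1.424
τ = γτ₀ = 1.424 × 2.2 μs = 3.133 μs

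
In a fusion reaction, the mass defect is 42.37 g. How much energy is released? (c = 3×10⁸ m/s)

Convert mass defect: Δm = 42.37 g = 0.04237 kg
E = Δm·c² = 0.04237 × (3×10⁸)²
= 0.04237 × 9×10¹⁶ = 3.813×10¹⁵ J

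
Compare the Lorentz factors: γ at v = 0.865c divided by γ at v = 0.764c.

γ₁ = 1/√(1 - 0.865²) = 1.993
γ₂ = 1/√(1 - 0.764²) = 1.550
γ₁/γ₂ = 1.993/1.550 = 1.286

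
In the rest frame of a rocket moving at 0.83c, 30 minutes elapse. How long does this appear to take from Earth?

Proper time Δt₀ = 30 minutes
γ = 1/√(1 - 0.83²) = 1.793
Δt = γΔt₀ = 1.793 × 30 = 53.79 minutes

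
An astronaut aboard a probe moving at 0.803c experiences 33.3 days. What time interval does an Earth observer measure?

Proper time Δt₀ = 33.3 days
γ = 1/√(1 - 0.803²) = 1.6779
Δt = γΔt₀ = 1.6779 × 33.3 = 55.87 days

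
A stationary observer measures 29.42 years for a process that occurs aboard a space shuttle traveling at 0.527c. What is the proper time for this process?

Dilated time Δt = 29.42 years
γ = 1/√(1 - 0.527²) = 1.177
Δt₀ = Δt/γ = 29.42/1.177 = 25.00 years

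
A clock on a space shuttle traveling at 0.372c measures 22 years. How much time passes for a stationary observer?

Proper time Δt₀ = 22 years
γ = 1/√(1 - 0.372²) = 1.0773
Δt = γΔt₀ = 1.0773 × 22 = 23.70 years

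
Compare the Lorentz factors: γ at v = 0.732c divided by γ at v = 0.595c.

γ₁ = 1/√(1 - 0.732²) = 1.468
γ₂ = 1/√(1 - 0.595²) = 1.244
γ₁/γ₂ = 1.468/1.244 = 1.180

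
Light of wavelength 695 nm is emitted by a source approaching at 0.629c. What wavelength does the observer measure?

β = 0.629
Wavelength Doppler factor = √(0.371/1.629) = √(0.2277) = 0.4772
λ_obs = 695 × 0.4772 = 331.7 nm (blueshift)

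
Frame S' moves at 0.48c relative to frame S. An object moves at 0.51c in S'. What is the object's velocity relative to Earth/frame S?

u = (u' + v)/(1 + u'v/c²)
Numerator: 0.51 + 0.48 = 0.99
Denominator: 1 + 0.2448 = 1.2448
u = 0.99/1.2448 = 0.7953c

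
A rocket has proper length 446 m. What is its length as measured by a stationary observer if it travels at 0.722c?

Proper length L₀ = 446 m
γ = 1/√(1 - 0.722²) = 1.4453
L = L₀/γ = 446/1.4453 = 308.6 m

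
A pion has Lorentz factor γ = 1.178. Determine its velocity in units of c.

From γ = 1/√(1 - v²/c²):
1/γ² = 1/1.178² = 0.7206
v²/c² = 1 - 0.7206 = 0.2794
v/c = √(0.2794) = 0.5286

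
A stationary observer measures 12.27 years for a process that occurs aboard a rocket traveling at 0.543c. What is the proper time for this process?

Dilated time Δt = 12.27 years
γ = 1/√(1 - 0.543²) = 1.191
Δt₀ = Δt/γ = 12.27/1.191 = 10.30 years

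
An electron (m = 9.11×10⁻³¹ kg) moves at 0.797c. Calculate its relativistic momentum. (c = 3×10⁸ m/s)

γ = 1/√(1 - 0.797²) = 1.6557
v = 0.797 × 3×10⁸ = 2.391×10⁸ m/s
p = γmv = 1.6557 × 9.11×10⁻³¹ × 2.391×10⁸ = 3.606×10⁻²² kg·m/s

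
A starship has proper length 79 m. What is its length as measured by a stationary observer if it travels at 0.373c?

Proper length L₀ = 79 m
γ = 1/√(1 - 0.373²) = 1.0778
L = L₀/γ = 79/1.0778 = 73.30 m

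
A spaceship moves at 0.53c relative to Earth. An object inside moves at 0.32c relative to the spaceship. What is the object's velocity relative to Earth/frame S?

u = (u' + v)/(1 + u'v/c²)
Numerator: 0.32 + 0.53 = 0.85
Denominator: 1 + 0.1696 = 1.1696
u = 0.85/1.1696 = 0.7267c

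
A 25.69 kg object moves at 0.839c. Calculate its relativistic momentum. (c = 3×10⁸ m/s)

γ = 1/√(1 - 0.839²) = 1.838
v = 0.839 × 3×10⁸ = 2.517×10⁸ m/s
p = γmv = 1.838 × 25.69 × 2.517×10⁸ = 1.188×10¹⁰ kg·m/s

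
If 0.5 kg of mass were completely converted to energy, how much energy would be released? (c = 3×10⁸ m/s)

Using E = mc²:
c² = (3×10⁸)² = 9×10¹⁶ m²/s²
E = 0.5 × 9×10¹⁶ = 4.500×10¹⁶ J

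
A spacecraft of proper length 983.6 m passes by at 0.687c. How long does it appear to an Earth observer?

Proper length L₀ = 983.6 m
γ = 1/√(1 - 0.687²) = 1.3762
L = L₀/γ = 983.6/1.3762 = 714.7 m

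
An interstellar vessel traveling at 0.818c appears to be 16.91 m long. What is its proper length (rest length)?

Contracted length L = 16.91 m
γ = 1/√(1 - 0.818²) = 1.7385
L₀ = γL = 1.7385 × 16.91 = 29.40 m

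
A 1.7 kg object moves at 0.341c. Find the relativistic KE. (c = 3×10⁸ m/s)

γ = 1/√(1 - 0.341²) = 1.06376
γ - 1 = 0.06376
KE = (γ-1)mc² = 0.06376 × 1.7 × (3×10⁸)² = 9.755×10¹⁵ J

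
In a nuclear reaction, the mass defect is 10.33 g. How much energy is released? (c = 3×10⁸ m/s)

Convert mass defect: Δm = 10.33 g = 0.01033 kg
E = Δm·c² = 0.01033 × (3×10⁸)²
= 0.01033 × 9×10¹⁶ = 9.297×10¹⁴ J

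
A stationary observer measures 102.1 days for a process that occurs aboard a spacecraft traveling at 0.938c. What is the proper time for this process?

Dilated time Δt = 102.1 days
γ = 1/√(1 - 0.938²) = 2.885
Δt₀ = Δt/γ = 102.1/2.885 = 35.39 days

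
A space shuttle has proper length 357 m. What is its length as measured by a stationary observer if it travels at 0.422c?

Proper length L₀ = 357 m
γ = 1/√(1 - 0.422²) = 1.103
L = L₀/γ = 357/1.103 = 323.7 m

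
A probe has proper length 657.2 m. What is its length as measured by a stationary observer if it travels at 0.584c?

Proper length L₀ = 657.2 m
γ = 1/√(1 - 0.584²) = 1.2319
L = L₀/γ = 657.2/1.2319 = 533.5 m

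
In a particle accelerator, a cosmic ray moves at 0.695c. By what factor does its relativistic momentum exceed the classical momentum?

p_rel = γmv, p_class = mv
Ratio = γ = 1/√(1 - 0.695²)
= 1/√(0.516975) = 1.391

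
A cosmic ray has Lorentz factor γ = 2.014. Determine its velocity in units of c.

From γ = 1/√(1 - v²/c²):
1/γ² = 1/2.014² = 0.2465
v²/c² = 1 - 0.2465 = 0.7535
v/c = √(0.7535) = 0.8680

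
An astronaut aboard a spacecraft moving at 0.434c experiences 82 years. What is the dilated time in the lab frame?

Proper time Δt₀ = 82 years
γ = 1/√(1 - 0.434²) = 1.110
Δt = γΔt₀ = 1.110 × 82 = 91.02 years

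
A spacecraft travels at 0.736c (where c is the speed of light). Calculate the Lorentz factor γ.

v/c = 0.736, so (v/c)² = 0.541696
1 - (v/c)² = 0.458304
γ = 1/√(0.458304) = 1.477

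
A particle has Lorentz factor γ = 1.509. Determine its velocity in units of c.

From γ = 1/√(1 - v²/c²):
1/γ² = 1/1.509² = 0.4392
v²/c² = 1 - 0.4392 = 0.5608
v/c = √(0.5608) = 0.7489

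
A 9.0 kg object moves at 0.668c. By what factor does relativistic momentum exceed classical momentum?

p_rel = γmv, p_class = mv
Ratio = γ = 1/√(1 - 0.668²) = 1.344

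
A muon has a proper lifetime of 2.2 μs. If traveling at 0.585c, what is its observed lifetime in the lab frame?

Proper lifetime τ₀ = 2.2 μs
γ = 1/√(1 - 0.585²) = 1.233
τ = γτ₀ = 1.233 × 2.2 μs = 2.713 μs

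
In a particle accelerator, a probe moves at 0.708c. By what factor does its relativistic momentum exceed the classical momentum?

p_rel = γmv, p_class = mv
Ratio = γ = 1/√(1 - 0.708²)
= 1/√(0.498736) = 1.416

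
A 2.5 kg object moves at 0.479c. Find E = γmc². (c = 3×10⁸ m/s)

γ = 1/√(1 - 0.479²) = 1.139
mc² = 2.5 × (3×10⁸)² = 2.250×10¹⁷ J
E = γmc² = 1.139 × 2.250×10¹⁷ = 2.563×10¹⁷ J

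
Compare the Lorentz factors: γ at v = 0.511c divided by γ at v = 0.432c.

γ₁ = 1/√(1 - 0.511²) = 1.163
γ₂ = 1/√(1 - 0.432²) = 1.109
γ₁/γ₂ = 1.163/1.109 = 1.049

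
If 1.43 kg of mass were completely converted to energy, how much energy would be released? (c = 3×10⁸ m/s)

Using E = mc²:
c² = (3×10⁸)² = 9×10¹⁶ m²/s²
E = 1.43 × 9×10¹⁶ = 1.287×10¹⁷ J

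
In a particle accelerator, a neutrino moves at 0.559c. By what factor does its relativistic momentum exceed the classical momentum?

p_rel = γmv, p_class = mv
Ratio = γ = 1/√(1 - 0.559²)
= 1/√(0.687519) = 1.206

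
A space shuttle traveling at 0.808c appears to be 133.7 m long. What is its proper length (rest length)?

Contracted length L = 133.7 m
γ = 1/√(1 - 0.808²) = 1.697
L₀ = γL = 1.697 × 133.7 = 226.9 m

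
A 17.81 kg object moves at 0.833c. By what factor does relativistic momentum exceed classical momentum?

p_rel = γmv, p_class = mv
Ratio = γ = 1/√(1 - 0.833²) = 1.807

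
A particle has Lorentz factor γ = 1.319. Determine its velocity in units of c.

From γ = 1/√(1 - v²/c²):
1/γ² = 1/1.319² = 0.5748
v²/c² = 1 - 0.5748 = 0.4252
v/c = √(0.4252) = 0.6521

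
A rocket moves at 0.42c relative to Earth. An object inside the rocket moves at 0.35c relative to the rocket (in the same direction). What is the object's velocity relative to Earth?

u = (u' + v)/(1 + u'v/c²)
Numerator: 0.35 + 0.42 = 0.77
Denominator: 1 + 0.147 = 1.147
u = 0.77/1.147 = 0.6713c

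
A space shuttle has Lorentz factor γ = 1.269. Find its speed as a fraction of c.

From γ = 1/√(1 - v²/c²):
1/γ² = 1/1.269² = 0.6210
v²/c² = 1 - 0.6210 = 0.3790
v/c = √(0.3790) = 0.6156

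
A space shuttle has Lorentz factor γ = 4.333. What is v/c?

From γ = 1/√(1 - v²/c²):
1/γ² = 1/4.333² = 0.05326
v²/c² = 1 - 0.05326 = 0.9467
v/c = √(0.9467) = 0.9730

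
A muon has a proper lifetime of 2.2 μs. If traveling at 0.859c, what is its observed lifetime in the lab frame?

Proper lifetime τ₀ = 2.2 μs
γ = 1/√(1 - 0.859²) = 1.953
τ = γτ₀ = 1.953 × 2.2 μs = 4.297 μs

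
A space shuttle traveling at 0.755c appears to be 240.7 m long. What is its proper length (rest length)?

Contracted length L = 240.7 m
γ = 1/√(1 - 0.755²) = 1.525
L₀ = γL = 1.525 × 240.7 = 367.1 m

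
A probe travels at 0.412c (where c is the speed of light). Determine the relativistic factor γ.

v/c = 0.412, so (v/c)² = 0.169744
1 - (v/c)² = 0.830256
γ = 1/√(0.830256) = 1.097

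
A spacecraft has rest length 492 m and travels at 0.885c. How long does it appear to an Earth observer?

Proper length L₀ = 492 m
γ = 1/√(1 - 0.885²) = 2.148
L = L₀/γ = 492/2.148 = 229.1 m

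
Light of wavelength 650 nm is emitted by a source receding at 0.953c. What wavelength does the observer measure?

β = 0.953
Wavelength Doppler factor = √(1.953/0.047) = √(41.55) = 6.446
λ_obs = 650 × 6.446 = 4190 nm (redshift)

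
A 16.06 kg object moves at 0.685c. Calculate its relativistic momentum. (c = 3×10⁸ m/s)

γ = 1/√(1 - 0.685²) = 1.3726
v = 0.685 × 3×10⁸ = 2.055×10⁸ m/s
p = γmv = 1.3726 × 16.06 × 2.055×10⁸ = 4.530×10⁹ kg·m/s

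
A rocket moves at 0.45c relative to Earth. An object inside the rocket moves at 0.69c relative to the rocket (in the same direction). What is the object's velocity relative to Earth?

u = (u' + v)/(1 + u'v/c²)
Numerator: 0.69 + 0.45 = 1.14
Denominator: 1 + 0.3105 = 1.3105
u = 1.14/1.3105 = 0.8699c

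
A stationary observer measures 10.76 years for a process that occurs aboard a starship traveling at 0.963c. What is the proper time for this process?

Dilated time Δt = 10.76 years
γ = 1/√(1 - 0.963²) = 3.7106
Δt₀ = Δt/γ = 10.76/3.7106 = 2.900 years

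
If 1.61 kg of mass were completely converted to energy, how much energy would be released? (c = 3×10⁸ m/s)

Using E = mc²:
c² = (3×10⁸)² = 9×10¹⁶ m²/s²
E = 1.61 × 9×10¹⁶ = 1.449×10¹⁷ J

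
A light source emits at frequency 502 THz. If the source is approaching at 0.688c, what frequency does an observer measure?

β = v/c = 0.688
(1+β)/(1-β) = 1.688/0.312 = 5.410
Doppler factor = √(5.410) = 2.326
f_obs = 502 × 2.326 = 1168 THz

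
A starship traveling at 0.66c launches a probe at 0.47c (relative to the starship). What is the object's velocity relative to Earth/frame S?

u = (u' + v)/(1 + u'v/c²)
Numerator: 0.47 + 0.66 = 1.13
Denominator: 1 + 0.3102 = 1.3102
u = 1.13/1.3102 = 0.8625c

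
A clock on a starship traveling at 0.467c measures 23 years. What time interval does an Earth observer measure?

Proper time Δt₀ = 23 years
γ = 1/√(1 - 0.467²) = 1.131
Δt = γΔt₀ = 1.131 × 23 = 26.01 years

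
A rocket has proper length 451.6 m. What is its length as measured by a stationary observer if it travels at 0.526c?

Proper length L₀ = 451.6 m
γ = 1/√(1 - 0.526²) = 1.1758
L = L₀/γ = 451.6/1.1758 = 384.1 m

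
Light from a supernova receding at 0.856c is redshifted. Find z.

β = 0.856
(1+β)/(1-β) = 1.856/0.144 = 12.89
√(12.89) = 3.590
z = 3.590 - 1 = 2.590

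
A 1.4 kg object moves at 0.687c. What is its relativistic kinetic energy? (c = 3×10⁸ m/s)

γ = 1/√(1 - 0.687²) = 1.3762
γ - 1 = 0.3762
KE = (γ-1)mc² = 0.3762 × 1.4 × (3×10⁸)² = 4.740×10¹⁶ J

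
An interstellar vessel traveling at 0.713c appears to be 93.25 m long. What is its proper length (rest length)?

Contracted length L = 93.25 m
γ = 1/√(1 - 0.713²) = 1.426
L₀ = γL = 1.426 × 93.25 = 133.0 m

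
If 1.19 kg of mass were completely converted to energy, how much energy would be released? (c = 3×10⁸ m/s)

Using E = mc²:
c² = (3×10⁸)² = 9×10¹⁶ m²/s²
E = 1.19 × 9×10¹⁶ = 1.071×10¹⁷ J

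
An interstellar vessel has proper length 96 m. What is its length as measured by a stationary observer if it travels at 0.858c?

Proper length L₀ = 96 m
γ = 1/√(1 - 0.858²) = 1.947
L = L₀/γ = 96/1.947 = 49.31 m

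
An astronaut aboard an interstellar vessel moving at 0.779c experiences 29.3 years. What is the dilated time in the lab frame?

Proper time Δt₀ = 29.3 years
γ = 1/√(1 - 0.779²) = 1.595
Δt = γΔt₀ = 1.595 × 29.3 = 46.73 years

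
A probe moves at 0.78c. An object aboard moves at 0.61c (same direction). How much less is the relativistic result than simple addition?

Classical: u' + v = 0.61 + 0.78 = 1.39c
Relativistic: u = (0.61 + 0.78)/(1 + 0.4758) = 1.39/1.4758 = 0.9419c
Difference: 1.39 - 0.9419 = 0.4481c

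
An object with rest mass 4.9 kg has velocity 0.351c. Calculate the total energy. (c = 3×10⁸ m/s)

γ = 1/√(1 - 0.351²) = 1.068
mc² = 4.9 × (3×10⁸)² = 4.410×10¹⁷ J
E = γmc² = 1.068 × 4.410×10¹⁷ = 4.710×10¹⁷ J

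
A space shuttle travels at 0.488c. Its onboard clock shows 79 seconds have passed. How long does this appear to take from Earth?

Proper time Δt₀ = 79 seconds
γ = 1/√(1 - 0.488²) = 1.1457
Δt = γΔt₀ = 1.1457 × 79 = 90.51 seconds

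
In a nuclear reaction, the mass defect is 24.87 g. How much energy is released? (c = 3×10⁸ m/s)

Convert mass defect: Δm = 24.87 g = 0.02487 kg
E = Δm·c² = 0.02487 × (3×10⁸)²
= 0.02487 × 9×10¹⁶ = 2.238×10¹⁵ J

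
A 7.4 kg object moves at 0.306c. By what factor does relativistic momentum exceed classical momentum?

p_rel = γmv, p_class = mv
Ratio = γ = 1/√(1 - 0.306²) = 1.050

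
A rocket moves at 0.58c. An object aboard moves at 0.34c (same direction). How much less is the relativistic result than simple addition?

Classical: u' + v = 0.34 + 0.58 = 0.92c
Relativistic: u = (0.34 + 0.58)/(1 + 0.1972) = 0.92/1.1972 = 0.7685c
Difference: 0.92 - 0.7685 = 0.1515c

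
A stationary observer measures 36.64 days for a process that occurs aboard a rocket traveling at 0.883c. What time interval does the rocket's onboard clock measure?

Dilated time Δt = 36.64 days
γ = 1/√(1 - 0.883²) = 2.1305
Δt₀ = Δt/γ = 36.64/2.1305 = 17.20 days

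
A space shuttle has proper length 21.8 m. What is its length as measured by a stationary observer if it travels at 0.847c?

Proper length L₀ = 21.8 m
γ = 1/√(1 - 0.847²) = 1.881
L = L₀/γ = 21.8/1.881 = 11.59 m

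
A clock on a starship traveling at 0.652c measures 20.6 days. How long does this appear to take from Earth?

Proper time Δt₀ = 20.6 days
γ = 1/√(1 - 0.652²) = 1.319
Δt = γΔt₀ = 1.319 × 20.6 = 27.17 days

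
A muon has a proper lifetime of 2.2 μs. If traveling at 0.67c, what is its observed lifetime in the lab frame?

Proper lifetime τ₀ = 2.2 μs
γ = 1/√(1 - 0.67²) = 1.3471
τ = γτ₀ = 1.3471 × 2.2 μs = 2.964 μs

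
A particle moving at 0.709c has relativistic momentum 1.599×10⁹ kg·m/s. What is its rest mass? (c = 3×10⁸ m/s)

γ = 1/√(1 - 0.709²) = 1.41802
v = 0.709 × 3×10⁸ = 2.127×10⁸ m/s
m = p/(γv) = 1.599×10⁹/(1.41802 × 2.127×10⁸) = 5.301 kg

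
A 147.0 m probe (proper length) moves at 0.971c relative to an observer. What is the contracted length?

Proper length L₀ = 147.0 m
γ = 1/√(1 - 0.971²) = 4.183
L = L₀/γ = 147.0/4.183 = 35.14 m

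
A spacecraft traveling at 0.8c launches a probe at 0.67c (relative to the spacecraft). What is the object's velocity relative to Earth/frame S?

u = (u' + v)/(1 + u'v/c²)
Numerator: 0.67 + 0.8 = 1.47
Denominator: 1 + 0.536 = 1.536
u = 1.47/1.536 = 0.9570c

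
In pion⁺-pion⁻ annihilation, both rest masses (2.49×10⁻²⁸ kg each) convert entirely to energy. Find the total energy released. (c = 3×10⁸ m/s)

Both particles have the same rest mass, so total mass = 2m
E = 2m·c² = 2 × 2.49×10⁻²⁸ × (3×10⁸)²
= 2 × 2.49×10⁻²⁸ × 9×10¹⁶
= 4.482×10⁻¹¹ J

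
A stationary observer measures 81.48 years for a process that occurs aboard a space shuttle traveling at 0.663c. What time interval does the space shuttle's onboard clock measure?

Dilated time Δt = 81.48 years
γ = 1/√(1 - 0.663²) = 1.3358
Δt₀ = Δt/γ = 81.48/1.3358 = 61.00 years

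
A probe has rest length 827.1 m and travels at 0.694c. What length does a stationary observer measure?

Proper length L₀ = 827.1 m
γ = 1/√(1 - 0.694²) = 1.389
L = L₀/γ = 827.1/1.389 = 595.5 m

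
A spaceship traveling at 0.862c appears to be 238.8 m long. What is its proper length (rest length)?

Contracted length L = 238.8 m
γ = 1/√(1 - 0.862²) = 1.9727
L₀ = γL = 1.9727 × 238.8 = 471.1 m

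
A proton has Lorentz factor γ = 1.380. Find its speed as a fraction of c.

From γ = 1/√(1 - v²/c²):
1/γ² = 1/1.380² = 0.5251
v²/c² = 1 - 0.5251 = 0.4749
v/c = √(0.4749) = 0.6891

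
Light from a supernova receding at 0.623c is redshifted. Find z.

β = 0.623
(1+β)/(1-β) = 1.623/0.377 = 4.305
√(4.305) = 2.075
z = 2.075 - 1 = 1.075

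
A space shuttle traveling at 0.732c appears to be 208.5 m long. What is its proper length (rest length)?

Contracted length L = 208.5 m
γ = 1/√(1 - 0.732²) = 1.4678
L₀ = γL = 1.4678 × 208.5 = 306.0 m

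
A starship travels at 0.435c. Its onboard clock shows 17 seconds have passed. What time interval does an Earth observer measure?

Proper time Δt₀ = 17 seconds
γ = 1/√(1 - 0.435²) = 1.1106
Δt = γΔt₀ = 1.1106 × 17 = 18.88 seconds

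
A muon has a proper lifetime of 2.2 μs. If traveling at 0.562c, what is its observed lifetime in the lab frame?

Proper lifetime τ₀ = 2.2 μs
γ = 1/√(1 - 0.562²) = 1.209
τ = γτ₀ = 1.209 × 2.2 μs = 2.660 μs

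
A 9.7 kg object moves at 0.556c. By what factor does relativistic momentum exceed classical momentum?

p_rel = γmv, p_class = mv
Ratio = γ = 1/√(1 - 0.556²) = 1.203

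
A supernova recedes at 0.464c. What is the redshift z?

β = 0.464
(1+β)/(1-β) = 1.464/0.536 = 2.7313
√(2.7313) = 1.6527
z = 1.6527 - 1 = 0.6527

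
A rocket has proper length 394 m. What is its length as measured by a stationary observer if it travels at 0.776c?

Proper length L₀ = 394 m
γ = 1/√(1 - 0.776²) = 1.5855
L = L₀/γ = 394/1.5855 = 248.5 m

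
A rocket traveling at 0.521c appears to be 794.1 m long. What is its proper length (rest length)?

Contracted length L = 794.1 m
γ = 1/√(1 - 0.521²) = 1.17157
L₀ = γL = 1.17157 × 794.1 = 930.3 m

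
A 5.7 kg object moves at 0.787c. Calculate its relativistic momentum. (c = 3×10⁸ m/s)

γ = 1/√(1 - 0.787²) = 1.621
v = 0.787 × 3×10⁸ = 2.361×10⁸ m/s
p = γmv = 1.621 × 5.7 × 2.361×10⁸ = 2.181×10⁹ kg·m/s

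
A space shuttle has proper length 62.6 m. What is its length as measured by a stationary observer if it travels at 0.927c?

Proper length L₀ = 62.6 m
γ = 1/√(1 - 0.927²) = 2.666
L = L₀/γ = 62.6/2.666 = 23.48 m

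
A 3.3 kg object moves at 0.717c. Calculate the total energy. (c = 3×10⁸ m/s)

γ = 1/√(1 - 0.717²) = 1.4346
mc² = 3.3 × (3×10⁸)² = 2.970×10¹⁷ J
E = γmc² = 1.4346 × 2.970×10¹⁷ = 4.261×10¹⁷ J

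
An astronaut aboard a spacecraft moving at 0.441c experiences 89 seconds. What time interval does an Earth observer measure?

Proper time Δt₀ = 89 seconds
γ = 1/√(1 - 0.441²) = 1.1142
Δt = γΔt₀ = 1.1142 × 89 = 99.16 seconds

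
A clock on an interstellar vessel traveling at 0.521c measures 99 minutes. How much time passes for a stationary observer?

Proper time Δt₀ = 99 minutes
γ = 1/√(1 - 0.521²) = 1.172
Δt = γΔt₀ = 1.172 × 99 = 116.0 minutes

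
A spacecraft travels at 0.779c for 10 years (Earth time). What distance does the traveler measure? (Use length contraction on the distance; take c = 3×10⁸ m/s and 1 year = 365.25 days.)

Earth distance: d = v × t = 0.779c × 10 yr = 7.375×10¹⁶ m
γ = 1.595
d' = d/γ = 7.375×10¹⁶/1.595 = 4.624×10¹⁶ m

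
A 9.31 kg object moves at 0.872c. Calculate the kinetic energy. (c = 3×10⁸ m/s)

γ = 1/√(1 - 0.872²) = 2.0429
γ - 1 = 1.0429
KE = (γ-1)mc² = 1.0429 × 9.31 × (3×10⁸)² = 8.738×10¹⁷ J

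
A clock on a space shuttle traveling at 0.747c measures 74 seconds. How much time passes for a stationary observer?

Proper time Δt₀ = 74 seconds
γ = 1/√(1 - 0.747²) = 1.504
Δt = γΔt₀ = 1.504 × 74 = 111.3 seconds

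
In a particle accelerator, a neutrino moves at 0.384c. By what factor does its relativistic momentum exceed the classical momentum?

p_rel = γmv, p_class = mv
Ratio = γ = 1/√(1 - 0.384²)
= 1/√(0.852544) = 1.083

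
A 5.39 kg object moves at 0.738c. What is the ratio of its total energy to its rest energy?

E = γmc², E₀ = mc²
E/E₀ = γ = 1/√(1 - 0.738²) = 1.482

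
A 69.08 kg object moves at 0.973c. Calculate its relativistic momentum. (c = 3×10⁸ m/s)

γ = 1/√(1 - 0.973²) = 4.333
v = 0.973 × 3×10⁸ = 2.919×10⁸ m/s
p = γmv = 4.333 × 69.08 × 2.919×10⁸ = 8.737×10¹⁰ kg·m/s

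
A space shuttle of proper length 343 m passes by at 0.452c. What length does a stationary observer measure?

Proper length L₀ = 343 m
γ = 1/√(1 - 0.452²) = 1.121
L = L₀/γ = 343/1.121 = 306.0 m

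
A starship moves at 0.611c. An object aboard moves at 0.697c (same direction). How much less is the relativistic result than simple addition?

Classical: u' + v = 0.697 + 0.611 = 1.308c
Relativistic: u = (0.697 + 0.611)/(1 + 0.425867) = 1.308/1.425867 = 0.9173c
Difference: 1.308 - 0.9173 = 0.3907c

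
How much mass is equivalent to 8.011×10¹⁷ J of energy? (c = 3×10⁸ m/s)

From E = mc², we get m = E/c²
c² = (3×10⁸)² = 9×10¹⁶ m²/s²
m = 8.011×10¹⁷ / 9×10¹⁶ = 8.901 kg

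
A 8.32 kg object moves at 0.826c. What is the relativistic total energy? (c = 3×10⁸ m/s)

γ = 1/√(1 - 0.826²) = 1.774
mc² = 8.32 × (3×10⁸)² = 7.488×10¹⁷ J
E = γmc² = 1.774 × 7.488×10¹⁷ = 1.328×10¹⁸ J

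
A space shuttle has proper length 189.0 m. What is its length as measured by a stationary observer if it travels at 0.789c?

Proper length L₀ = 189.0 m
γ = 1/√(1 - 0.789²) = 1.628
L = L₀/γ = 189.0/1.628 = 116.1 m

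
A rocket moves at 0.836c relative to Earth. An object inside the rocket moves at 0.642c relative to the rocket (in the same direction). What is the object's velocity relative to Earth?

u = (u' + v)/(1 + u'v/c²)
Numerator: 0.642 + 0.836 = 1.478
Denominator: 1 + 0.536712 = 1.536712
u = 1.478/1.536712 = 0.9618c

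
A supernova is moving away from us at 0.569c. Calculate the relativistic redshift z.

β = 0.569
(1+β)/(1-β) = 1.569/0.431 = 3.640
√(3.640) = 1.908
z = 1.908 - 1 = 0.9080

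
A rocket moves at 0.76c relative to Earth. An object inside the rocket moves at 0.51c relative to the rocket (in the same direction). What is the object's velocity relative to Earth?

u = (u' + v)/(1 + u'v/c²)
Numerator: 0.51 + 0.76 = 1.27
Denominator: 1 + 0.3876 = 1.3876
u = 1.27/1.3876 = 0.9152c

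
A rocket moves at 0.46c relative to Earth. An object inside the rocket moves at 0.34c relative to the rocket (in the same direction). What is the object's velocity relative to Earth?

u = (u' + v)/(1 + u'v/c²)
Numerator: 0.34 + 0.46 = 0.8
Denominator: 1 + 0.1564 = 1.1564
u = 0.8/1.1564 = 0.6918c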